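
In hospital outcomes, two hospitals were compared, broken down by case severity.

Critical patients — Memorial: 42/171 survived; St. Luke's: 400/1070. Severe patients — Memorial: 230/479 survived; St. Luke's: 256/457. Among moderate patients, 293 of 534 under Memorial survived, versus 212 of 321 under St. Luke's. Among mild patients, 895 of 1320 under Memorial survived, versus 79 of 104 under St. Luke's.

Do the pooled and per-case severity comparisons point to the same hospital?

Critical: Memorial 42/171 = 24.6%, St. Luke's 400/1070 = 37.4% → St. Luke's
Severe: Memorial 230/479 = 48.0%, St. Luke's 256/457 = 56.0% → St. Luke's
Moderate: Memorial 293/534 = 54.9%, St. Luke's 212/321 = 66.0% → St. Luke's
Mild: Memorial 895/1320 = 67.8%, St. Luke's 79/104 = 76.0% → St. Luke's
Overall: Memorial 1460/2504 = 58.3%, St. Luke's 947/1952 = 48.5% → Memorial
St. Luke's wins each case group but Memorial wins overall — the comparison reverses. St. Luke's's patients skew toward critical, which has a lower base rate.

No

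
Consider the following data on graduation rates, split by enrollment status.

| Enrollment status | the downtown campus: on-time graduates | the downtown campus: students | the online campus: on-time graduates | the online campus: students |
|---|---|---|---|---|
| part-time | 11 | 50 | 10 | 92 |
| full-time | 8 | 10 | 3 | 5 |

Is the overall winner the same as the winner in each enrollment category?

Part-time: the downtown campus 11/50 = 22.0%, the online campus 10/92 = 10.9% → the downtown campus
Full-time: the downtown campus 8/10 = 80.0%, the online campus 3/5 = 60.0% → the downtown campus
Overall: the downtown campus 19/60 = 31.7%, the online campus 13/97 = 13.4% → the downtown campus
The downtown campus wins overall and in every enrollment group — no reversal.

Yes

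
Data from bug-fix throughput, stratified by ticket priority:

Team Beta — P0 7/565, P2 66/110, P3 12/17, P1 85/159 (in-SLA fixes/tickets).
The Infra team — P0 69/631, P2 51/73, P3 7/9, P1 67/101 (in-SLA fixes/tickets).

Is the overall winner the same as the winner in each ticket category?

P0: Team Beta 7/565 = 1.2%, the Infra team 69/631 = 10.9% → the Infra team
P2: Team Beta 66/110 = 60.0%, the Infra team 51/73 = 69.9% → the Infra team
P3: Team Beta 12/17 = 70.6%, the Infra team 7/9 = 77.8% → the Infra team
P1: Team Beta 85/159 = 53.5%, the Infra team 67/101 = 66.3% → the Infra team
Overall: Team Beta 170/851 = 20.0%, the Infra team 194/814 = 23.8% → the Infra team
The Infra team wins overall and in every ticket group — no reversal.

Yes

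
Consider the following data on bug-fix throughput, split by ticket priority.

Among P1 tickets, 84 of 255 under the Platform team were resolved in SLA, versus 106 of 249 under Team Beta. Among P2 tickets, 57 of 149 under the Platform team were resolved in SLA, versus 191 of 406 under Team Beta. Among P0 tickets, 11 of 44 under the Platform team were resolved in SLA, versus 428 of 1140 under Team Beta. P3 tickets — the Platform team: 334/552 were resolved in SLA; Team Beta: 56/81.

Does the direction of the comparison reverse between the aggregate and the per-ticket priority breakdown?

Yes

P1: the Platform team 84/255 = 32.9%, Team Beta 106/249 = 42.6% → Team Beta
P2: the Platform team 57/149 = 38.3%, Team Beta 191/406 = 47.0% → Team Beta
P0: the Platform team 11/44 = 25.0%, Team Beta 428/1140 = 37.5% → Team Beta
P3: the Platform team 334/552 = 60.5%, Team Beta 56/81 = 69.1% → Team Beta
Overall: the Platform team 486/1000 = 48.6%, Team Beta 781/1876 = 41.6% → the Platform team
Team Beta wins each ticket group but the Platform team wins overall — the comparison reverses. Team Beta's tickets skew toward P0, which has a lower base rate.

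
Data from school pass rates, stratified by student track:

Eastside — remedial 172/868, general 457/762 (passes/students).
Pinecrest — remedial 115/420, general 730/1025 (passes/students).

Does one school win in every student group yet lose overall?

No

Remedial: Eastside 172/868 = 19.8%, Pinecrest 115/420 = 27.4% → Pinecrest
General: Eastside 457/762 = 60.0%, Pinecrest 730/1025 = 71.2% → Pinecrest
Overall: Eastside 629/1630 = 38.6%, Pinecrest 845/1445 = 58.5% → Pinecrest
Pinecrest wins overall and in every student group — no reversal.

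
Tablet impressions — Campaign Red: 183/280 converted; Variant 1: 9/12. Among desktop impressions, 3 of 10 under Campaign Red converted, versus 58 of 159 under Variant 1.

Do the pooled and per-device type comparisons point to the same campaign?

No

Tablet: Campaign Red 183/280 = 65.4%, Variant 1 9/12 = 75.0% → Variant 1
Desktop: Campaign Red 3/10 = 30.0%, Variant 1 58/159 = 36.5% → Variant 1
Overall: Campaign Red 186/290 = 64.1%, Variant 1 67/171 = 39.2% → Campaign Red
Variant 1 wins each device group but Campaign Red wins overall — the comparison reverses. Variant 1's impressions skew toward desktop, which has a lower base rate.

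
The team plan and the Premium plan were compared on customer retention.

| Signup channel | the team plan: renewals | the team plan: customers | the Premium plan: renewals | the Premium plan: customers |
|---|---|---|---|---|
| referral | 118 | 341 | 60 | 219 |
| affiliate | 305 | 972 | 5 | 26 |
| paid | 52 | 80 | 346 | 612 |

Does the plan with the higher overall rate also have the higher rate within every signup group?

Referral: the team plan 118/341 = 34.6%, the Premium plan 60/219 = 27.4% → the team plan
Affiliate: the team plan 305/972 = 31.4%, the Premium plan 5/26 = 19.2% → the team plan
Paid: the team plan 52/80 = 65.0%, the Premium plan 346/612 = 56.5% → the team plan
Overall: the team plan 475/1393 = 34.1%, the Premium plan 411/857 = 48.0% → the Premium plan
The team plan wins each signup group but the Premium plan wins overall — the comparison reverses. The team plan's customers skew toward affiliate, which has a lower base rate.

No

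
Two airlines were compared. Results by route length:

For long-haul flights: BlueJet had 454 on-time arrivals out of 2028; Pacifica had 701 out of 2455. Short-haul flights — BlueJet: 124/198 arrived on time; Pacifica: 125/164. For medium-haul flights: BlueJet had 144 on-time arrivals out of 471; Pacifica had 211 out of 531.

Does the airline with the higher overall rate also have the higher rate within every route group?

Yes

Long-haul: BlueJet 454/2028 = 22.4%, Pacifica 701/2455 = 28.6% → Pacifica
Short-haul: BlueJet 124/198 = 62.6%, Pacifica 125/164 = 76.2% → Pacifica
Medium-haul: BlueJet 144/471 = 30.6%, Pacifica 211/531 = 39.7% → Pacifica
Overall: BlueJet 722/2697 = 26.8%, Pacifica 1037/3150 = 32.9% → Pacifica
Pacifica wins overall and in every route group — no reversal.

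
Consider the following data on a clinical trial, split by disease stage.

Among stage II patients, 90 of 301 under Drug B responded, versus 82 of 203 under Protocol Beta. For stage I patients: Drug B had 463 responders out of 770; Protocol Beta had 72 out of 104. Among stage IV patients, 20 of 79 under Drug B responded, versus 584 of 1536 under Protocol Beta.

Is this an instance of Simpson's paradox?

Stage II: Drug B 90/301 = 29.9%, Protocol Beta 82/203 = 40.4% → Protocol Beta
Stage I: Drug B 463/770 = 60.1%, Protocol Beta 72/104 = 69.2% → Protocol Beta
Stage IV: Drug B 20/79 = 25.3%, Protocol Beta 584/1536 = 38.0% → Protocol Beta
Overall: Drug B 573/1150 = 49.8%, Protocol Beta 738/1843 = 40.0% → Drug B
Protocol Beta wins each disease group but Drug B wins overall — the comparison reverses. Protocol Beta's patients skew toward stage IV, which has a lower base rate.

Yes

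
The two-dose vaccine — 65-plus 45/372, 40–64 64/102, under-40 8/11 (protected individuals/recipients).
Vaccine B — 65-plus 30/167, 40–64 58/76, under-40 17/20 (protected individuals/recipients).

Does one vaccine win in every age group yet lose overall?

No

65-plus: the two-dose vaccine 45/372 = 12.1%, Vaccine B 30/167 = 18.0% → Vaccine B
40–64: the two-dose vaccine 64/102 = 62.7%, Vaccine B 58/76 = 76.3% → Vaccine B
Under-40: the two-dose vaccine 8/11 = 72.7%, Vaccine B 17/20 = 85.0% → Vaccine B
Overall: the two-dose vaccine 117/485 = 24.1%, Vaccine B 105/263 = 39.9% → Vaccine B
Vaccine B wins overall and in every age group — no reversal.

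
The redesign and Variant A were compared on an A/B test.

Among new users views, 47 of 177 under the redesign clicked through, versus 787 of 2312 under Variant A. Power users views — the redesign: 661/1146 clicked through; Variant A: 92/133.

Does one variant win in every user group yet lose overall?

Yes

New users: the redesign 47/177 = 26.6%, Variant A 787/2312 = 34.0% → Variant A
Power users: the redesign 661/1146 = 57.7%, Variant A 92/133 = 69.2% → Variant A
Overall: the redesign 708/1323 = 53.5%, Variant A 879/2445 = 36.0% → the redesign
Variant A wins each user group but the redesign wins overall — the comparison reverses. Variant A's views skew toward new users, which has a lower base rate.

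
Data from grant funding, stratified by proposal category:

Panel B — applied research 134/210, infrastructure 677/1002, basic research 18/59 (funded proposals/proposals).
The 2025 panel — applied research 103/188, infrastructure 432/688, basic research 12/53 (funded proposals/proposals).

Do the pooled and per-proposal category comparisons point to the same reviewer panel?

Applied research: Panel B 134/210 = 63.8%, the 2025 panel 103/188 = 54.8% → Panel B
Infrastructure: Panel B 677/1002 = 67.6%, the 2025 panel 432/688 = 62.8% → Panel B
Basic research: Panel B 18/59 = 30.5%, the 2025 panel 12/53 = 22.6% → Panel B
Overall: Panel B 829/1271 = 65.2%, the 2025 panel 547/929 = 58.9% → Panel B
Panel B wins overall and in every proposal group — no reversal.

Yes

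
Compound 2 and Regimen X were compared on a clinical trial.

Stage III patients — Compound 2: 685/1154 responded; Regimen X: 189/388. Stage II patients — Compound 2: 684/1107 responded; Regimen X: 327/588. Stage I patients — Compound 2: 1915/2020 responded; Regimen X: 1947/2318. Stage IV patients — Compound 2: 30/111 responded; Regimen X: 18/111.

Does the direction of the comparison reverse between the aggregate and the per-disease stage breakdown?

Stage III: Compound 2 685/1154 = 59.4%, Regimen X 189/388 = 48.7% → Compound 2
Stage II: Compound 2 684/1107 = 61.8%, Regimen X 327/588 = 55.6% → Compound 2
Stage I: Compound 2 1915/2020 = 94.8%, Regimen X 1947/2318 = 84.0% → Compound 2
Stage IV: Compound 2 30/111 = 27.0%, Regimen X 18/111 = 16.2% → Compound 2
Overall: Compound 2 3314/4392 = 75.5%, Regimen X 2481/3405 = 72.9% → Compound 2
Compound 2 wins overall and in every disease group — no reversal.

No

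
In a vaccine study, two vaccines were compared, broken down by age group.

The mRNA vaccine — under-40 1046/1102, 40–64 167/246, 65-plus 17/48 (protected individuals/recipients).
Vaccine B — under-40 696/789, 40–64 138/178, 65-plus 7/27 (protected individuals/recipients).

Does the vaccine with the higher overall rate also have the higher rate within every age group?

Under-40: the mRNA vaccine 1046/1102 = 94.9%, Vaccine B 696/789 = 88.2% → the mRNA vaccine
40–64: the mRNA vaccine 167/246 = 67.9%, Vaccine B 138/178 = 77.5% → Vaccine B
65-plus: the mRNA vaccine 17/48 = 35.4%, Vaccine B 7/27 = 25.9% → the mRNA vaccine
Overall: the mRNA vaccine 1230/1396 = 88.1%, Vaccine B 841/994 = 84.6% → the mRNA vaccine
Neither sweeps: the mRNA vaccine wins 2 of 3 groups, Vaccine B wins 1. The mRNA vaccine wins overall but not every group — no Simpson reversal.

No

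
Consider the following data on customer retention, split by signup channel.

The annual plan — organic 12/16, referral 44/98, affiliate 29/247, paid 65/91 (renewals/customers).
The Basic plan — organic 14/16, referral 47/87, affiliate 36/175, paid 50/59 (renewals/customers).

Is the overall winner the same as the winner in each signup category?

Organic: the annual plan 12/16 = 75.0%, the Basic plan 14/16 = 87.5% → the Basic plan
Referral: the annual plan 44/98 = 44.9%, the Basic plan 47/87 = 54.0% → the Basic plan
Affiliate: the annual plan 29/247 = 11.7%, the Basic plan 36/175 = 20.6% → the Basic plan
Paid: the annual plan 65/91 = 71.4%, the Basic plan 50/59 = 84.7% → the Basic plan
Overall: the annual plan 150/452 = 33.2%, the Basic plan 147/337 = 43.6% → the Basic plan
The Basic plan wins overall and in every signup group — no reversal.

Yes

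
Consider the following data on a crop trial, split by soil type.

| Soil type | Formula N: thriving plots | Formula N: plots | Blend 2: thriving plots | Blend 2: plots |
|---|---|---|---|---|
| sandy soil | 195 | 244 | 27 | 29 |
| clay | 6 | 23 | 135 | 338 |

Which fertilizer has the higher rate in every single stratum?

Blend 2

Sandy soil: Formula N 195/244 = 79.9%, Blend 2 27/29 = 93.1% → Blend 2
Clay: Formula N 6/23 = 26.1%, Blend 2 135/338 = 39.9% → Blend 2
Blend 2 has the higher rate in both groups.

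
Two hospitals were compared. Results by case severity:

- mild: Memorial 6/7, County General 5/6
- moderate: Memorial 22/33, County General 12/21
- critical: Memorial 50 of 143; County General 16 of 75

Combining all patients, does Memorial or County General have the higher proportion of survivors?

Memorial

Mild: Memorial 6/7 = 85.7%, County General 5/6 = 83.3% → Memorial
Moderate: Memorial 22/33 = 66.7%, County General 12/21 = 57.1% → Memorial
Critical: Memorial 50/143 = 35.0%, County General 16/75 = 21.3% → Memorial
Overall: Memorial 78/183 = 42.6%, County General 33/102 = 32.4% → Memorial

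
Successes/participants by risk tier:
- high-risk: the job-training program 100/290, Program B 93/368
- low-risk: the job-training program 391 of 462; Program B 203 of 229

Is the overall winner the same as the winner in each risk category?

High-risk: the job-training program 100/290 = 34.5%, Program B 93/368 = 25.3% → the job-training program
Low-risk: the job-training program 391/462 = 84.6%, Program B 203/229 = 88.6% → Program B
Overall: the job-training program 491/752 = 65.3%, Program B 296/597 = 49.6% → the job-training program
Neither sweeps: the job-training program wins 1 of 2 groups, Program B wins 1. The job-training program wins overall but not every group — no Simpson reversal.

No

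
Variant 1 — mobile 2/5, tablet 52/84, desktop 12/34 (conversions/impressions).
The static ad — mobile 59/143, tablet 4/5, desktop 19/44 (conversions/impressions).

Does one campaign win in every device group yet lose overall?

Yes

Mobile: Variant 1 2/5 = 40.0%, the static ad 59/143 = 41.3% → the static ad
Tablet: Variant 1 52/84 = 61.9%, the static ad 4/5 = 80.0% → the static ad
Desktop: Variant 1 12/34 = 35.3%, the static ad 19/44 = 43.2% → the static ad
Overall: Variant 1 66/123 = 53.7%, the static ad 82/192 = 42.7% → Variant 1
The static ad wins each device group but Variant 1 wins overall — the comparison reverses. The static ad's impressions skew toward mobile, which has a lower base rate.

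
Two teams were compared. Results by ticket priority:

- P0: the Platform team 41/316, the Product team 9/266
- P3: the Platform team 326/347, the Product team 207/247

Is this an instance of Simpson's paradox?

P0: the Platform team 41/316 = 13.0%, the Product team 9/266 = 3.4% → the Platform team
P3: the Platform team 326/347 = 93.9%, the Product team 207/247 = 83.8% → the Platform team
Overall: the Platform team 367/663 = 55.4%, the Product team 216/513 = 42.1% → the Platform team
The Platform team wins overall and in every ticket group — no reversal.

No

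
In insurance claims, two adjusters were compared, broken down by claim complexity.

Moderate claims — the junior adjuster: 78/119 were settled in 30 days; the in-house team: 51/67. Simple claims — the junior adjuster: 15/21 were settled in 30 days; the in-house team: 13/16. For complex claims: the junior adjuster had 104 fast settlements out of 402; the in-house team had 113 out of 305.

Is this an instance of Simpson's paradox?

No

Moderate: the junior adjuster 78/119 = 65.5%, the in-house team 51/67 = 76.1% → the in-house team
Simple: the junior adjuster 15/21 = 71.4%, the in-house team 13/16 = 81.2% → the in-house team
Complex: the junior adjuster 104/402 = 25.9%, the in-house team 113/305 = 37.0% → the in-house team
Overall: the junior adjuster 197/542 = 36.3%, the in-house team 177/388 = 45.6% → the in-house team
The in-house team wins overall and in every claim group — no reversal.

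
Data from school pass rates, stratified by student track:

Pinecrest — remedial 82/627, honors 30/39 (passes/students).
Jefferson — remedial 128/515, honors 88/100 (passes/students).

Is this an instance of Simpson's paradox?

No

Remedial: Pinecrest 82/627 = 13.1%, Jefferson 128/515 = 24.9% → Jefferson
Honors: Pinecrest 30/39 = 76.9%, Jefferson 88/100 = 88.0% → Jefferson
Overall: Pinecrest 112/666 = 16.8%, Jefferson 216/615 = 35.1% → Jefferson
Jefferson wins overall and in every student group — no reversal.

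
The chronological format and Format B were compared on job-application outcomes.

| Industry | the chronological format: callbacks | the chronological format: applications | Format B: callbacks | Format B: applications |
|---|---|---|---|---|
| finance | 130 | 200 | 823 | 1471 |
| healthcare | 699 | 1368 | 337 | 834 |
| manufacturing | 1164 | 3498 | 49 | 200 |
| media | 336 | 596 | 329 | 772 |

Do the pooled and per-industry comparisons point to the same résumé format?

No

Finance: the chronological format 130/200 = 65.0%, Format B 823/1471 = 55.9% → the chronological format
Healthcare: the chronological format 699/1368 = 51.1%, Format B 337/834 = 40.4% → the chronological format
Manufacturing: the chronological format 1164/3498 = 33.3%, Format B 49/200 = 24.5% → the chronological format
Media: the chronological format 336/596 = 56.4%, Format B 329/772 = 42.6% → the chronological format
Overall: the chronological format 2329/5662 = 41.1%, Format B 1538/3277 = 46.9% → Format B
The chronological format wins each industry group but Format B wins overall — the comparison reverses. The chronological format's applications skew toward manufacturing, which has a lower base rate.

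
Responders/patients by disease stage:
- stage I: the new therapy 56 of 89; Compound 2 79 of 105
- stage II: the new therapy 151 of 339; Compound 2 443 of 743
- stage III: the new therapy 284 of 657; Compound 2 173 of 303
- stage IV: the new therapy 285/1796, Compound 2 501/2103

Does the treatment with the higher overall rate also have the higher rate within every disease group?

Yes

Stage I: the new therapy 56/89 = 62.9%, Compound 2 79/105 = 75.2% → Compound 2
Stage II: the new therapy 151/339 = 44.5%, Compound 2 443/743 = 59.6% → Compound 2
Stage III: the new therapy 284/657 = 43.2%, Compound 2 173/303 = 57.1% → Compound 2
Stage IV: the new therapy 285/1796 = 15.9%, Compound 2 501/2103 = 23.8% → Compound 2
Overall: the new therapy 776/2881 = 26.9%, Compound 2 1196/3254 = 36.8% → Compound 2
Compound 2 wins overall and in every disease group — no reversal.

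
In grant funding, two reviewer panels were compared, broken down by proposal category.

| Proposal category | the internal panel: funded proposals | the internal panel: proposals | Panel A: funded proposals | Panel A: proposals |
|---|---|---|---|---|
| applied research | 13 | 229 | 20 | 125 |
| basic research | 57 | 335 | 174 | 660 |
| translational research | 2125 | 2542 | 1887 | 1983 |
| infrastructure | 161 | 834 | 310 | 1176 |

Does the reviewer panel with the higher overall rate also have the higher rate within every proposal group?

Applied research: the internal panel 13/229 = 5.7%, Panel A 20/125 = 16.0% → Panel A
Basic research: the internal panel 57/335 = 17.0%, Panel A 174/660 = 26.4% → Panel A
Translational research: the internal panel 2125/2542 = 83.6%, Panel A 1887/1983 = 95.2% → Panel A
Infrastructure: the internal panel 161/834 = 19.3%, Panel A 310/1176 = 26.4% → Panel A
Overall: the internal panel 2356/3940 = 59.8%, Panel A 2391/3944 = 60.6% → Panel A
Panel A wins overall and in every proposal group — no reversal.

Yes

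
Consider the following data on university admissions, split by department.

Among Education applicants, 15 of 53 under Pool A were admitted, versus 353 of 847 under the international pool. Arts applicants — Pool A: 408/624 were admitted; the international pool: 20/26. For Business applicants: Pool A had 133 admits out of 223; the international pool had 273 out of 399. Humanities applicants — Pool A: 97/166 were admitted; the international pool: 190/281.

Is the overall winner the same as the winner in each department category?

No

Education: Pool A 15/53 = 28.3%, the international pool 353/847 = 41.7% → the international pool
Arts: Pool A 408/624 = 65.4%, the international pool 20/26 = 76.9% → the international pool
Business: Pool A 133/223 = 59.6%, the international pool 273/399 = 68.4% → the international pool
Humanities: Pool A 97/166 = 58.4%, the international pool 190/281 = 67.6% → the international pool
Overall: Pool A 653/1066 = 61.3%, the international pool 836/1553 = 53.8% → Pool A
The international pool wins each department group but Pool A wins overall — the comparison reverses. The international pool's applicants skew toward Education, which has a lower base rate.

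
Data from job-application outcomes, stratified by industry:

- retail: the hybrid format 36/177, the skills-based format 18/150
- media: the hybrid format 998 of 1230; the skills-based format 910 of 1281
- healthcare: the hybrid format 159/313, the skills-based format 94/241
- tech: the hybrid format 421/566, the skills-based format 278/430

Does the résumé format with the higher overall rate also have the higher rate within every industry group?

Retail: the hybrid format 36/177 = 20.3%, the skills-based format 18/150 = 12.0% → the hybrid format
Media: the hybrid format 998/1230 = 81.1%, the skills-based format 910/1281 = 71.0% → the hybrid format
Healthcare: the hybrid format 159/313 = 50.8%, the skills-based format 94/241 = 39.0% → the hybrid format
Tech: the hybrid format 421/566 = 74.4%, the skills-based format 278/430 = 64.7% → the hybrid format
Overall: the hybrid format 1614/2286 = 70.6%, the skills-based format 1300/2102 = 61.8% → the hybrid format
The hybrid format wins overall and in every industry group — no reversal.

Yes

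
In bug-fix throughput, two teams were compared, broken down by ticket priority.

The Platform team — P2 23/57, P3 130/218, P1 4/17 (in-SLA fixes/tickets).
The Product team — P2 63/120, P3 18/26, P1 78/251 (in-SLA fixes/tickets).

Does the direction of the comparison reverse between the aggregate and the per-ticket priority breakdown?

P2: the Platform team 23/57 = 40.4%, the Product team 63/120 = 52.5% → the Product team
P3: the Platform team 130/218 = 59.6%, the Product team 18/26 = 69.2% → the Product team
P1: the Platform team 4/17 = 23.5%, the Product team 78/251 = 31.1% → the Product team
Overall: the Platform team 157/292 = 53.8%, the Product team 159/397 = 40.1% → the Platform team
The Product team wins each ticket group but the Platform team wins overall — the comparison reverses. The Product team's tickets skew toward P1, which has a lower base rate.

Yes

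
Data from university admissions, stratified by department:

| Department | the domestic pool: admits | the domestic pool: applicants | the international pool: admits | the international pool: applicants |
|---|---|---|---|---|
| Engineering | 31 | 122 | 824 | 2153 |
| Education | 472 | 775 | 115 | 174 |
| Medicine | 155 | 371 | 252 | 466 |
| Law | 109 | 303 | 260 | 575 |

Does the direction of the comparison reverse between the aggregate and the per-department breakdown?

Engineering: the domestic pool 31/122 = 25.4%, the international pool 824/2153 = 38.3% → the international pool
Education: the domestic pool 472/775 = 60.9%, the international pool 115/174 = 66.1% → the international pool
Medicine: the domestic pool 155/371 = 41.8%, the international pool 252/466 = 54.1% → the international pool
Law: the domestic pool 109/303 = 36.0%, the international pool 260/575 = 45.2% → the international pool
Overall: the domestic pool 767/1571 = 48.8%, the international pool 1451/3368 = 43.1% → the domestic pool
The international pool wins each department group but the domestic pool wins overall — the comparison reverses. The international pool's applicants skew toward Engineering, which has a lower base rate.

Yes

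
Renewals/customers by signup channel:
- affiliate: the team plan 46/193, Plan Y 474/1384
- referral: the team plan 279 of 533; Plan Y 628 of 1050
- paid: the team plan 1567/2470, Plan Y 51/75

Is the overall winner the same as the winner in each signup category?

Affiliate: the team plan 46/193 = 23.8%, Plan Y 474/1384 = 34.2% → Plan Y
Referral: the team plan 279/533 = 52.3%, Plan Y 628/1050 = 59.8% → Plan Y
Paid: the team plan 1567/2470 = 63.4%, Plan Y 51/75 = 68.0% → Plan Y
Overall: the team plan 1892/3196 = 59.2%, Plan Y 1153/2509 = 46.0% → the team plan
Plan Y wins each signup group but the team plan wins overall — the comparison reverses. Plan Y's customers skew toward affiliate, which has a lower base rate.

No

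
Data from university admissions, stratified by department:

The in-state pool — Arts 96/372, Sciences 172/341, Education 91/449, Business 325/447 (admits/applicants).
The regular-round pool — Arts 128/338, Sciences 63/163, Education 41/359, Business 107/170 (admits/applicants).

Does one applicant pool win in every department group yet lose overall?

Arts: the in-state pool 96/372 = 25.8%, the regular-round pool 128/338 = 37.9% → the regular-round pool
Sciences: the in-state pool 172/341 = 50.4%, the regular-round pool 63/163 = 38.7% → the in-state pool
Education: the in-state pool 91/449 = 20.3%, the regular-round pool 41/359 = 11.4% → the in-state pool
Business: the in-state pool 325/447 = 72.7%, the regular-round pool 107/170 = 62.9% → the in-state pool
Overall: the in-state pool 684/1609 = 42.5%, the regular-round pool 339/1030 = 32.9% → the in-state pool
Neither sweeps: the in-state pool wins 3 of 4 groups, the regular-round pool wins 1. The in-state pool wins overall but not every group — no Simpson reversal.

No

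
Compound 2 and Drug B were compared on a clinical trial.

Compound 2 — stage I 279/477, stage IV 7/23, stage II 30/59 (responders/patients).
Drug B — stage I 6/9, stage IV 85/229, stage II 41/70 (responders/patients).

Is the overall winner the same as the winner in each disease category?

Stage I: Compound 2 279/477 = 58.5%, Drug B 6/9 = 66.7% → Drug B
Stage IV: Compound 2 7/23 = 30.4%, Drug B 85/229 = 37.1% → Drug B
Stage II: Compound 2 30/59 = 50.8%, Drug B 41/70 = 58.6% → Drug B
Overall: Compound 2 316/559 = 56.5%, Drug B 132/308 = 42.9% → Compound 2
Drug B wins each disease group but Compound 2 wins overall — the comparison reverses. Drug B's patients skew toward stage IV, which has a lower base rate.

No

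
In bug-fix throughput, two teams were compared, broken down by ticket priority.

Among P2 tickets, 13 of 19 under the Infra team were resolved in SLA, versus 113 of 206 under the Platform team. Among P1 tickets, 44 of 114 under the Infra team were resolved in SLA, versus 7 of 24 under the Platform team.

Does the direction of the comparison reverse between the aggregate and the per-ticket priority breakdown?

P2: the Infra team 13/19 = 68.4%, the Platform team 113/206 = 54.9% → the Infra team
P1: the Infra team 44/114 = 38.6%, the Platform team 7/24 = 29.2% → the Infra team
Overall: the Infra team 57/133 = 42.9%, the Platform team 120/230 = 52.2% → the Platform team
The Infra team wins each ticket group but the Platform team wins overall — the comparison reverses. The Infra team's tickets skew toward P1, which has a lower base rate.

Yes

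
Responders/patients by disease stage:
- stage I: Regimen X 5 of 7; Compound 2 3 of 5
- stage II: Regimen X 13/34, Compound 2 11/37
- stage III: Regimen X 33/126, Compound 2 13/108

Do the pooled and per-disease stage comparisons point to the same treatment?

Stage I: Regimen X 5/7 = 71.4%, Compound 2 3/5 = 60.0% → Regimen X
Stage II: Regimen X 13/34 = 38.2%, Compound 2 11/37 = 29.7% → Regimen X
Stage III: Regimen X 33/126 = 26.2%, Compound 2 13/108 = 12.0% → Regimen X
Overall: Regimen X 51/167 = 30.5%, Compound 2 27/150 = 18.0% → Regimen X
Regimen X wins overall and in every disease group — no reversal.

Yes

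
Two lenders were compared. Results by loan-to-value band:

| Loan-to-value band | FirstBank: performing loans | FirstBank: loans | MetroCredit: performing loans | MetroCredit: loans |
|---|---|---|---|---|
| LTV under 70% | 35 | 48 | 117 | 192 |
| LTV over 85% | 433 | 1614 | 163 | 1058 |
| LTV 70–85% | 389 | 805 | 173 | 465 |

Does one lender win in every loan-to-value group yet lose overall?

LTV under 70%: FirstBank 35/48 = 72.9%, MetroCredit 117/192 = 60.9% → FirstBank
LTV over 85%: FirstBank 433/1614 = 26.8%, MetroCredit 163/1058 = 15.4% → FirstBank
LTV 70–85%: FirstBank 389/805 = 48.3%, MetroCredit 173/465 = 37.2% → FirstBank
Overall: FirstBank 857/2467 = 34.7%, MetroCredit 453/1715 = 26.4% → FirstBank
FirstBank wins overall and in every loan-to-value group — no reversal.

No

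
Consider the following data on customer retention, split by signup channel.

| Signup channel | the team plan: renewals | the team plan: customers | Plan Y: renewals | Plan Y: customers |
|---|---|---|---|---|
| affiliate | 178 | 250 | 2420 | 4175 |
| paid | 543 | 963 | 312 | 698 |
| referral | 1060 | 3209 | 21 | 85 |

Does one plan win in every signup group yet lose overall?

Affiliate: the team plan 178/250 = 71.2%, Plan Y 2420/4175 = 58.0% → the team plan
Paid: the team plan 543/963 = 56.4%, Plan Y 312/698 = 44.7% → the team plan
Referral: the team plan 1060/3209 = 33.0%, Plan Y 21/85 = 24.7% → the team plan
Overall: the team plan 1781/4422 = 40.3%, Plan Y 2753/4958 = 55.5% → Plan Y
The team plan wins each signup group but Plan Y wins overall — the comparison reverses. The team plan's customers skew toward referral, which has a lower base rate.

Yes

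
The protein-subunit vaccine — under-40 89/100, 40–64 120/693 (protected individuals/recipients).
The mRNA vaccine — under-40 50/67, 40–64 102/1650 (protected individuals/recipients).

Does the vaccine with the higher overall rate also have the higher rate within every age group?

Under-40: the protein-subunit vaccine 89/100 = 89.0%, the mRNA vaccine 50/67 = 74.6% → the protein-subunit vaccine
40–64: the protein-subunit vaccine 120/693 = 17.3%, the mRNA vaccine 102/1650 = 6.2% → the protein-subunit vaccine
Overall: the protein-subunit vaccine 209/793 = 26.4%, the mRNA vaccine 152/1717 = 8.9% → the protein-subunit vaccine
The protein-subunit vaccine wins overall and in every age group — no reversal.

Yes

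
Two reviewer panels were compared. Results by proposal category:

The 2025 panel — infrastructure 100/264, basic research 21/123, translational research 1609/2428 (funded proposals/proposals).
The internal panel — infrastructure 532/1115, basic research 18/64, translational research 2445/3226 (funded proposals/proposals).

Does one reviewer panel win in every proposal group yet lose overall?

Infrastructure: the 2025 panel 100/264 = 37.9%, the internal panel 532/1115 = 47.7% → the internal panel
Basic research: the 2025 panel 21/123 = 17.1%, the internal panel 18/64 = 28.1% → the internal panel
Translational research: the 2025 panel 1609/2428 = 66.3%, the internal panel 2445/3226 = 75.8% → the internal panel
Overall: the 2025 panel 1730/2815 = 61.5%, the internal panel 2995/4405 = 68.0% → the internal panel
The internal panel wins overall and in every proposal group — no reversal.

No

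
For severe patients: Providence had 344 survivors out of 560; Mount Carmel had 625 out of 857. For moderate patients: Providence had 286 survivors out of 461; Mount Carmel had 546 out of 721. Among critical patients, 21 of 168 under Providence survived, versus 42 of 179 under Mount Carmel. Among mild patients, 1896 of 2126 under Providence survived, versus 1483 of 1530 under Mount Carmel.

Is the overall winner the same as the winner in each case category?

Yes

Severe: Providence 344/560 = 61.4%, Mount Carmel 625/857 = 72.9% → Mount Carmel
Moderate: Providence 286/461 = 62.0%, Mount Carmel 546/721 = 75.7% → Mount Carmel
Critical: Providence 21/168 = 12.5%, Mount Carmel 42/179 = 23.5% → Mount Carmel
Mild: Providence 1896/2126 = 89.2%, Mount Carmel 1483/1530 = 96.9% → Mount Carmel
Overall: Providence 2547/3315 = 76.8%, Mount Carmel 2696/3287 = 82.0% → Mount Carmel
Mount Carmel wins overall and in every case group — no reversal.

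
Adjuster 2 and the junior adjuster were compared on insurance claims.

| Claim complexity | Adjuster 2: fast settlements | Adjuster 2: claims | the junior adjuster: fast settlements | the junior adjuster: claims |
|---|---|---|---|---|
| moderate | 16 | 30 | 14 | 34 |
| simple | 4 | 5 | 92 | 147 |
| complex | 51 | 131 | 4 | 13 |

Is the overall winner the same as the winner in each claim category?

No

Moderate: Adjuster 2 16/30 = 53.3%, the junior adjuster 14/34 = 41.2% → Adjuster 2
Simple: Adjuster 2 4/5 = 80.0%, the junior adjuster 92/147 = 62.6% → Adjuster 2
Complex: Adjuster 2 51/131 = 38.9%, the junior adjuster 4/13 = 30.8% → Adjuster 2
Overall: Adjuster 2 71/166 = 42.8%, the junior adjuster 110/194 = 56.7% → the junior adjuster
Adjuster 2 wins each claim group but the junior adjuster wins overall — the comparison reverses. Adjuster 2's claims skew toward complex, which has a lower base rate.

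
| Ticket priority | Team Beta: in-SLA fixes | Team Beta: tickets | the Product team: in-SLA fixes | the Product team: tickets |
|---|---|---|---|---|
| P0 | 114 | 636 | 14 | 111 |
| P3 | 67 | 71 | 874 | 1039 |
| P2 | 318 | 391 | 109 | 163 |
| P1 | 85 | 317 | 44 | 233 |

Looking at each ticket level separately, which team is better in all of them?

P0: Team Beta 114/636 = 17.9%, the Product team 14/111 = 12.6% → Team Beta
P3: Team Beta 67/71 = 94.4%, the Product team 874/1039 = 84.1% → Team Beta
P2: Team Beta 318/391 = 81.3%, the Product team 109/163 = 66.9% → Team Beta
P1: Team Beta 85/317 = 26.8%, the Product team 44/233 = 18.9% → Team Beta
Team Beta has the higher rate in all 4 groups.

Team Beta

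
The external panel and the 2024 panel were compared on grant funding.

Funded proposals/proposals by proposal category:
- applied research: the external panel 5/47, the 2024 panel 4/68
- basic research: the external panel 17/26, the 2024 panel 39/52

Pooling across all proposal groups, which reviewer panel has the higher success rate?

Applied research: the external panel 5/47 = 10.6%, the 2024 panel 4/68 = 5.9% → the external panel
Basic research: the external panel 17/26 = 65.4%, the 2024 panel 39/52 = 75.0% → the 2024 panel
Overall: the external panel 22/73 = 30.1%, the 2024 panel 43/120 = 35.8% → the 2024 panel
(Neither sweeps every proposal group, but the 2024 panel has the higher pooled rate.)

the 2024 panel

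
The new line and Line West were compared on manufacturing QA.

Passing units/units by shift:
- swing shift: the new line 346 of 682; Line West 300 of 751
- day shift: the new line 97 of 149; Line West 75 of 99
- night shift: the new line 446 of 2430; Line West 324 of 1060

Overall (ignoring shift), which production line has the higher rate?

Line West

Swing shift: the new line 346/682 = 50.7%, Line West 300/751 = 39.9% → the new line
Day shift: the new line 97/149 = 65.1%, Line West 75/99 = 75.8% → Line West
Night shift: the new line 446/2430 = 18.4%, Line West 324/1060 = 30.6% → Line West
Overall: the new line 889/3261 = 27.3%, Line West 699/1910 = 36.6% → Line West
(Neither sweeps every shift group, but Line West has the higher pooled rate.)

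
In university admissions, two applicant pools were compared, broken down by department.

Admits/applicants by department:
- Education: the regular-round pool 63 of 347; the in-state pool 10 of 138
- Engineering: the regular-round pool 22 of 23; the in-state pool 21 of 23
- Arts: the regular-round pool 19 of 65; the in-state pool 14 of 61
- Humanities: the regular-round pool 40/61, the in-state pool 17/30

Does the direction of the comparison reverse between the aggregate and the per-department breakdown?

Education: the regular-round pool 63/347 = 18.2%, the in-state pool 10/138 = 7.2% → the regular-round pool
Engineering: the regular-round pool 22/23 = 95.7%, the in-state pool 21/23 = 91.3% → the regular-round pool
Arts: the regular-round pool 19/65 = 29.2%, the in-state pool 14/61 = 23.0% → the regular-round pool
Humanities: the regular-round pool 40/61 = 65.6%, the in-state pool 17/30 = 56.7% → the regular-round pool
Overall: the regular-round pool 144/496 = 29.0%, the in-state pool 62/252 = 24.6% → the regular-round pool
The regular-round pool wins overall and in every department group — no reversal.

No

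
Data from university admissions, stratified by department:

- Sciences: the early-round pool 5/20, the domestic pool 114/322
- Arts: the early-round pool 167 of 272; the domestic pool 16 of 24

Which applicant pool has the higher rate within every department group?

the domestic pool

Sciences: the early-round pool 5/20 = 25.0%, the domestic pool 114/322 = 35.4% → the domestic pool
Arts: the early-round pool 167/272 = 61.4%, the domestic pool 16/24 = 66.7% → the domestic pool
The domestic pool has the higher rate in both groups.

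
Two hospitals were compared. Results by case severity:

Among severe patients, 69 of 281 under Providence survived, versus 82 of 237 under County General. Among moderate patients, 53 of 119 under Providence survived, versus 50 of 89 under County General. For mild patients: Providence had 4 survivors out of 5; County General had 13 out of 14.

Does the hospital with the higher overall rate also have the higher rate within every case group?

Yes

Severe: Providence 69/281 = 24.6%, County General 82/237 = 34.6% → County General
Moderate: Providence 53/119 = 44.5%, County General 50/89 = 56.2% → County General
Mild: Providence 4/5 = 80.0%, County General 13/14 = 92.9% → County General
Overall: Providence 126/405 = 31.1%, County General 145/340 = 42.6% → County General
County General wins overall and in every case group — no reversal.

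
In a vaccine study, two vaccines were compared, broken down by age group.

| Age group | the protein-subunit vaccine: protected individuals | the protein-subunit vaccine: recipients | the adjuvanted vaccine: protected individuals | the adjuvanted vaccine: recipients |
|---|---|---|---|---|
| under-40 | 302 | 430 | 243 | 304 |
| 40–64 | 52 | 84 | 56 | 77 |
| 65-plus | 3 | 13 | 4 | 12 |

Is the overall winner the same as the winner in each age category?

Under-40: the protein-subunit vaccine 302/430 = 70.2%, the adjuvanted vaccine 243/304 = 79.9% → the adjuvanted vaccine
40–64: the protein-subunit vaccine 52/84 = 61.9%, the adjuvanted vaccine 56/77 = 72.7% → the adjuvanted vaccine
65-plus: the protein-subunit vaccine 3/13 = 23.1%, the adjuvanted vaccine 4/12 = 33.3% → the adjuvanted vaccine
Overall: the protein-subunit vaccine 357/527 = 67.7%, the adjuvanted vaccine 303/393 = 77.1% → the adjuvanted vaccine
The adjuvanted vaccine wins overall and in every age group — no reversal.

Yes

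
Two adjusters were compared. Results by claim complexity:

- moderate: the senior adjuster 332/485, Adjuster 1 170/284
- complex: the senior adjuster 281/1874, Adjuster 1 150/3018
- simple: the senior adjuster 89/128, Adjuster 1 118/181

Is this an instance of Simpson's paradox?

Moderate: the senior adjuster 332/485 = 68.5%, Adjuster 1 170/284 = 59.9% → the senior adjuster
Complex: the senior adjuster 281/1874 = 15.0%, Adjuster 1 150/3018 = 5.0% → the senior adjuster
Simple: the senior adjuster 89/128 = 69.5%, Adjuster 1 118/181 = 65.2% → the senior adjuster
Overall: the senior adjuster 702/2487 = 28.2%, Adjuster 1 438/3483 = 12.6% → the senior adjuster
The senior adjuster wins overall and in every claim group — no reversal.

No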